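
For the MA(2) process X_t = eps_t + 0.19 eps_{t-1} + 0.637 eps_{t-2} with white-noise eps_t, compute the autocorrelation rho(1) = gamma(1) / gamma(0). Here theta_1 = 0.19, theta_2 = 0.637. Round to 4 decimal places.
\rho(1) = 0.2157

For an MA(q) process with theta_0 = 1, the autocovariance is
  gamma(k) = sigma^2 * sum_{i=0..q-k} theta_i * theta_{i+k},
and rho(k) = gamma(k) / gamma(0). Sigma^2 cancels.
  numerator   = (1)*(0.19) + (0.19)*(0.637) = 0.31103.
  denominator = (1)^2 + (0.19)^2 + (0.637)^2 = 1.441869.
  rho(1) = 0.31103 / 1.441869 = 0.2157.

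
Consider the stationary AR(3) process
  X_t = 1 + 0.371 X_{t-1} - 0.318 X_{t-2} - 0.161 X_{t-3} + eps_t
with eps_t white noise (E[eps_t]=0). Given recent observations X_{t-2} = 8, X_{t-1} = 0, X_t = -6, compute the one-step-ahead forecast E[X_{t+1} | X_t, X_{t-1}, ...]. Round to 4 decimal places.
E[X_{t+1} \mid \mathcal F_t] = -2.5140

For an AR(p) model X_t = c + sum_i phi_i X_{t-i} + eps_t, the
one-step-ahead conditional mean is
  E[X_{t+1} | X_t, ...] = c + sum_i phi_i X_{t+1-i}.
Substitute known values:
  E[X_{t+1} | ...] = 1 + (0.371) * (-6) + (-0.318) * (0) + (-0.161) * (8)
                   = -2.5140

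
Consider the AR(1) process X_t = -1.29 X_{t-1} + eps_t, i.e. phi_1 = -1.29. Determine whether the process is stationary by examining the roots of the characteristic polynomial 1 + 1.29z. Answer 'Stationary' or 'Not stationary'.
\text{Not stationary}

The AR(p) characteristic polynomial is P(z) = 1 + 1.29z.
Stationarity requires all roots to lie outside the unit circle, i.e. |z| > 1 for every root.
This is linear in z: 1 + (1.29) z = 0  =>  z = -1/(1.29) = -0.775194,  |z| = 0.775194.
Moduli of all roots: 0.7752.
All moduli strictly greater than 1? No.
Verdict: Not stationary.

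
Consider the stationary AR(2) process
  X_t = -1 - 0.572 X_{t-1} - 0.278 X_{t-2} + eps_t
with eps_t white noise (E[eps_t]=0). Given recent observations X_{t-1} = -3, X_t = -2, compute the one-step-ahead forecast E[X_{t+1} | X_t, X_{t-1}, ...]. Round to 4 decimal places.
E[X_{t+1} \mid \mathcal F_t] = 0.9780

For an AR(p) model X_t = c + sum_i phi_i X_{t-i} + eps_t, the
one-step-ahead conditional mean is
  E[X_{t+1} | X_t, ...] = c + sum_i phi_i X_{t+1-i}.
Substitute known values:
  E[X_{t+1} | ...] = -1 + (-0.572) * (-2) + (-0.278) * (-3)
                   = 0.9780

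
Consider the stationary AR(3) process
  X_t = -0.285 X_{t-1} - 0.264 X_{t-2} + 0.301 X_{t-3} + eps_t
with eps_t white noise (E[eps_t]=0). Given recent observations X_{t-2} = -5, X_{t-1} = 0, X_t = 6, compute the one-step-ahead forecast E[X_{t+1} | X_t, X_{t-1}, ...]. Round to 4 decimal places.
E[X_{t+1} \mid \mathcal F_t] = -3.2150

For an AR(p) model X_t = c + sum_i phi_i X_{t-i} + eps_t, the
one-step-ahead conditional mean is
  E[X_{t+1} | X_t, ...] = c + sum_i phi_i X_{t+1-i}.
Substitute known values:
  E[X_{t+1} | ...] = (-0.285) * (6) + (-0.264) * (0) + (0.301) * (-5)
                   = -3.2150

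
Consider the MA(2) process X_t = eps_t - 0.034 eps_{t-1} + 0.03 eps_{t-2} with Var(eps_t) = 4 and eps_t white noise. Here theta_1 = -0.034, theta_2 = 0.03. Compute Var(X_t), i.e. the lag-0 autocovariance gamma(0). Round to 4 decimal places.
\gamma(0) = 4.0082

For an MA(q) process X_t = eps_t + sum_i theta_i eps_{t-i} with
Var(eps_t) = sigma^2, the variance is
  gamma(0) = sigma^2 * (1 + sum_i theta_i^2).
  sum_i theta_i^2 = (-0.034)^2 + (0.03)^2 = 0.001156 + 0.0009 = 0.002056.
  gamma(0) = 4 * (1 + 0.002056) = 4 * 1.002056 = 4.008224, which rounds to 4.0082.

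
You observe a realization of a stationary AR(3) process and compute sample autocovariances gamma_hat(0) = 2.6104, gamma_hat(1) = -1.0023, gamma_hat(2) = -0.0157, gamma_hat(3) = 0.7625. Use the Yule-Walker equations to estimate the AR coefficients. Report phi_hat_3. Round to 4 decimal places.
\hat\phi_{3} = 0.2670

The Yule-Walker equations for an AR(p) process read, in matrix form,
  Gamma_p phi = r_p,   with   (Gamma_p)_{ij} = gamma(|i - j|),
                       (r_p)_i = gamma(i),   i,j = 1..p.
Substitute the sample gammas (Toeplitz matrix and right-hand side of size 3):
  Gamma_p = [[2.6104, -1.0023, -0.0157], [-1.0023, 2.6104, -1.0023], [-0.0157, -1.0023, 2.6104]]
  r_p     = [-1.0023, -0.0157, 0.7625]
Written out (R1..R3):
  (R1) 2.6104 phi_1 - 1.0023 phi_2 - 0.0157 phi_3 = -1.0023
  (R2) -1.0023 phi_1 + 2.6104 phi_2 - 1.0023 phi_3 = -0.0157
  (R3) -0.0157 phi_1 - 1.0023 phi_2 + 2.6104 phi_3 = 0.7625
Gaussian elimination:
  R2 <- R2 - (-1.0023/2.6104) R1 = R2 - (-0.383964) R1:  2.225553 phi_2 - 1.008328 phi_3 = -0.400547
  R3 <- R3 - (-0.0157/2.6104) R1 = R3 - (-0.006014) R1:  -1.008328 phi_2 + 2.610306 phi_3 = 0.756472
  R3 <- R3 - (-1.008328/2.225553) R2 = R3 - (-0.453069) R2:  2.153464 phi_3 = 0.574996
Back-substitution:
  phi_hat_3 = 0.574996 / 2.153464 = 0.26701
  phi_hat_2 = (-0.400547 - (-1.008328)(0.26701)) / 2.225553 = -0.059003
  phi_hat_1 = (-1.0023 - (-1.0023)(-0.059003) - (-0.0157)(0.26701)) / 2.6104 = -0.405013
So phi_hat = [-0.4050, -0.0590, 0.2670].
Therefore phi_hat_3 = 0.2670.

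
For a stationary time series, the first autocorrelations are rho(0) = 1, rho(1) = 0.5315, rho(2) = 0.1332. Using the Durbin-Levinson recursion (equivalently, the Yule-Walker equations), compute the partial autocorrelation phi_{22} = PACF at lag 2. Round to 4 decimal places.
\phi_{22} = -0.2081

The PACF at lag k is phi_{kk}, the last component of the solution
to the Yule-Walker system G_k phi = r_k where
  (G_k)_{ij} = rho(|i - j|), (r_k)_i = rho(i), i,j = 1..k.
Equivalently, Durbin-Levinson gives phi_{kk} iteratively:
  phi_{11} = rho(1)
  phi_{kk} = [rho(k) - sum_{j=1..k-1} phi_{k-1,j} rho(k-j)]
            / [1 - sum_{j=1..k-1} phi_{k-1,j} rho(j)],
  phi_{k,j} = phi_{k-1,j} - phi_{kk} phi_{k-1,k-j},  j = 1..k-1.
Step k = 1:
  phi_11 = rho(1) = 0.5315.
Step k = 2:
  phi_22 = [rho(2) - phi_11 rho(1)] / [1 - phi_11 rho(1)] = [0.1332 - (0.5315)(0.5315)] / [1 - (0.5315)(0.5315)]
         = -0.14929225 / 0.71750775 = -0.2081.
Therefore phi_{22} = -0.2081.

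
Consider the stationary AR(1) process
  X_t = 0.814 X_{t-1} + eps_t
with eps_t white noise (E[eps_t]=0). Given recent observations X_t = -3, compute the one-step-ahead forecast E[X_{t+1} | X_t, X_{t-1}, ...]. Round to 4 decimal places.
E[X_{t+1} \mid \mathcal F_t] = -2.4420

For an AR(p) model X_t = c + sum_i phi_i X_{t-i} + eps_t, the
one-step-ahead conditional mean is
  E[X_{t+1} | X_t, ...] = c + sum_i phi_i X_{t+1-i}.
Substitute known values:
  E[X_{t+1} | ...] = (0.814) * (-3)
                   = -2.4420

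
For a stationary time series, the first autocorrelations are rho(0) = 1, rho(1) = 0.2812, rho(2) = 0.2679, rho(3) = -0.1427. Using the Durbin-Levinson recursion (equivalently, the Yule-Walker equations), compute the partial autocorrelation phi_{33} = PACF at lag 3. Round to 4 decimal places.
\phi_{33} = -0.2950

The PACF at lag k is phi_{kk}, the last component of the solution
to the Yule-Walker system G_k phi = r_k where
  (G_k)_{ij} = rho(|i - j|), (r_k)_i = rho(i), i,j = 1..k.
Equivalently, Durbin-Levinson gives phi_{kk} iteratively:
  phi_{11} = rho(1)
  phi_{kk} = [rho(k) - sum_{j=1..k-1} phi_{k-1,j} rho(k-j)]
            / [1 - sum_{j=1..k-1} phi_{k-1,j} rho(j)],
  phi_{k,j} = phi_{k-1,j} - phi_{kk} phi_{k-1,k-j},  j = 1..k-1.
Step k = 1:
  phi_11 = rho(1) = 0.2812.
Step k = 2:
  phi_22 = [rho(2) - phi_11 rho(1)] / [1 - phi_11 rho(1)] = [0.2679 - (0.2812)(0.2812)] / [1 - (0.2812)(0.2812)]
         = 0.18882656 / 0.92092656 = 0.20504.
  Update: phi_21 = phi_11 - phi_22 phi_11 = 0.2812 - (0.20504)(0.2812) = 0.223543.
Step k = 3:
  phi_33 = [rho(3) - phi_21 rho(2) - phi_22 rho(1)] / [1 - phi_21 rho(1) - phi_22 rho(2)]
    numerator   = -0.1427 - (0.223543)(0.2679) - (0.20504)(0.2812) = -0.2602443
    denominator = 1 - (0.223543)(0.2812) - (0.20504)(0.2679) = 0.88220961
  phi_33 = -0.2602443 / 0.88220961 = -0.295.
Therefore phi_{33} = -0.2950.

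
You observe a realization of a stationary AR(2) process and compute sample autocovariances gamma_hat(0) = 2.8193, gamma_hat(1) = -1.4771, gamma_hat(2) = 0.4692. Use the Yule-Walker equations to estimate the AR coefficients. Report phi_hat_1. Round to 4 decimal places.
\hat\phi_{1} = -0.6020

The Yule-Walker equations for an AR(p) process read, in matrix form,
  Gamma_p phi = r_p,   with   (Gamma_p)_{ij} = gamma(|i - j|),
                       (r_p)_i = gamma(i),   i,j = 1..p.
Substitute the sample gammas (Toeplitz matrix and right-hand side of size 2):
  Gamma_p = [[2.8193, -1.4771], [-1.4771, 2.8193]]
  r_p     = [-1.4771, 0.4692]
Written out:
  2.8193 phi_1 - 1.4771 phi_2 = -1.4771
  -1.4771 phi_1 + 2.8193 phi_2 = 0.4692
Solve by Cramer's rule:
  det = gamma(0)^2 - gamma(1)^2 = (2.8193)^2 - (-1.4771)^2 = 7.94845249 - 2.18182441 = 5.76662808
  phi_hat_1 = [gamma(1) gamma(0) - gamma(1) gamma(2)] / det = [(-1.4771)(2.8193) - (-1.4771)(0.4692)] / 5.76662808 = -3.47133271 / 5.76662808 = -0.602
  phi_hat_2 = [gamma(0) gamma(2) - gamma(1)^2] / det = [(2.8193)(0.4692) - (-1.4771)^2] / 5.76662808 = -0.85900885 / 5.76662808 = -0.149
So phi_hat = [-0.6020, -0.1490].
Therefore phi_hat_1 = -0.6020.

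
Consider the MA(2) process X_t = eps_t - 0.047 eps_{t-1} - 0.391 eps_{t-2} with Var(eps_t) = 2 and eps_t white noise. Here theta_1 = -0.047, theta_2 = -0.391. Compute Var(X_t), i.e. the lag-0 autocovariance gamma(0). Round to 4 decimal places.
\gamma(0) = 2.3102

For an MA(q) process X_t = eps_t + sum_i theta_i eps_{t-i} with
Var(eps_t) = sigma^2, the variance is
  gamma(0) = sigma^2 * (1 + sum_i theta_i^2).
  sum_i theta_i^2 = (-0.047)^2 + (-0.391)^2 = 0.002209 + 0.152881 = 0.15509.
  gamma(0) = 2 * (1 + 0.15509) = 2 * 1.15509 = 2.31018, which rounds to 2.3102.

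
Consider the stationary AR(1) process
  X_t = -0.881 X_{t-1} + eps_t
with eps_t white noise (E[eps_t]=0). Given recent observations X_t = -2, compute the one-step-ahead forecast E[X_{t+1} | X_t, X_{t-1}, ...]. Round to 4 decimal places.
E[X_{t+1} \mid \mathcal F_t] = 1.7620

For an AR(p) model X_t = c + sum_i phi_i X_{t-i} + eps_t, the
one-step-ahead conditional mean is
  E[X_{t+1} | X_t, ...] = c + sum_i phi_i X_{t+1-i}.
Substitute known values:
  E[X_{t+1} | ...] = (-0.881) * (-2)
                   = 1.7620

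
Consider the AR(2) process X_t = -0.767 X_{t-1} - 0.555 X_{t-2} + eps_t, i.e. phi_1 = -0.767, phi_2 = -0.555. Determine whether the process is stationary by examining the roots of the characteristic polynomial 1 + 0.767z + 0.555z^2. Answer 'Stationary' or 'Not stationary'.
\text{Stationary}

The AR(p) characteristic polynomial is P(z) = 1 + 0.767z + 0.555z^2.
Stationarity requires all roots to lie outside the unit circle, i.e. |z| > 1 for every root.
Set 1 + (0.767) z + (0.555) z^2 = 0, i.e. a z^2 + b z + c = 0 with a = 0.555, b = 0.767, c = 1.
Discriminant D = b^2 - 4ac = (0.767)^2 - 4*(0.555)*1 = 0.588289 - (2.22) = -1.631711.
D < 0, so the roots are the complex-conjugate pair z = (-b +/- i sqrt(-D)) / (2a) = -0.691 +/- 1.1508i.
For a conjugate pair |z|^2 = z * conj(z) = (product of roots) = c/a = 1/(0.555) = 1.801802, so |z| = sqrt(1.801802) = 1.3423 for both roots.
Moduli of all roots: 1.3423, 1.3423.
All moduli strictly greater than 1? Yes.
Verdict: Stationary.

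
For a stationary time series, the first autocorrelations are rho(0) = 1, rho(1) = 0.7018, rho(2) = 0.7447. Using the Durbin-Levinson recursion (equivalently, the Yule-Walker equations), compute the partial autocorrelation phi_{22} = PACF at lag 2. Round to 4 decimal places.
\phi_{22} = 0.4969

The PACF at lag k is phi_{kk}, the last component of the solution
to the Yule-Walker system G_k phi = r_k where
  (G_k)_{ij} = rho(|i - j|), (r_k)_i = rho(i), i,j = 1..k.
Equivalently, Durbin-Levinson gives phi_{kk} iteratively:
  phi_{11} = rho(1)
  phi_{kk} = [rho(k) - sum_{j=1..k-1} phi_{k-1,j} rho(k-j)]
            / [1 - sum_{j=1..k-1} phi_{k-1,j} rho(j)],
  phi_{k,j} = phi_{k-1,j} - phi_{kk} phi_{k-1,k-j},  j = 1..k-1.
Step k = 1:
  phi_11 = rho(1) = 0.7018.
Step k = 2:
  phi_22 = [rho(2) - phi_11 rho(1)] / [1 - phi_11 rho(1)] = [0.7447 - (0.7018)(0.7018)] / [1 - (0.7018)(0.7018)]
         = 0.25217676 / 0.50747676 = 0.4969.
Therefore phi_{22} = 0.4969.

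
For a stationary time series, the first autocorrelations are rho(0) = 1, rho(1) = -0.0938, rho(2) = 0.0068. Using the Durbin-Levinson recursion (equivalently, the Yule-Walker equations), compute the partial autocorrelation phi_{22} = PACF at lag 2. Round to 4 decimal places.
\phi_{22} = -0.0020

The PACF at lag k is phi_{kk}, the last component of the solution
to the Yule-Walker system G_k phi = r_k where
  (G_k)_{ij} = rho(|i - j|), (r_k)_i = rho(i), i,j = 1..k.
Equivalently, Durbin-Levinson gives phi_{kk} iteratively:
  phi_{11} = rho(1)
  phi_{kk} = [rho(k) - sum_{j=1..k-1} phi_{k-1,j} rho(k-j)]
            / [1 - sum_{j=1..k-1} phi_{k-1,j} rho(j)],
  phi_{k,j} = phi_{k-1,j} - phi_{kk} phi_{k-1,k-j},  j = 1..k-1.
Step k = 1:
  phi_11 = rho(1) = -0.0938.
Step k = 2:
  phi_22 = [rho(2) - phi_11 rho(1)] / [1 - phi_11 rho(1)] = [0.0068 - (-0.0938)(-0.0938)] / [1 - (-0.0938)(-0.0938)]
         = -0.00199844 / 0.99120156 = -0.002.
Therefore phi_{22} = -0.0020.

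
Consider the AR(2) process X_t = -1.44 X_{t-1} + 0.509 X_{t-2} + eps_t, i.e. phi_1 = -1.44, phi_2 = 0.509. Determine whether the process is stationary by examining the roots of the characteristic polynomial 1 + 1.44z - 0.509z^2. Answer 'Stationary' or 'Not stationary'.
\text{Not stationary}

The AR(p) characteristic polynomial is P(z) = 1 + 1.44z - 0.509z^2.
Stationarity requires all roots to lie outside the unit circle, i.e. |z| > 1 for every root.
Set 1 + (1.44) z + (-0.509) z^2 = 0, i.e. a z^2 + b z + c = 0 with a = -0.509, b = 1.44, c = 1.
Discriminant D = b^2 - 4ac = (1.44)^2 - 4*(-0.509)*1 = 2.0736 - (-2.036) = 4.1096.
D >= 0, so the roots are real: z = (-b +/- sqrt(D)) / (2a) = (-1.44 +/- 2.027215) / (-1.018).
  z_1 = (-1.44 + 2.027215) / (-1.018) = -0.5768,   |z_1| = 0.5768.
  z_2 = (-1.44 - 2.027215) / (-1.018) = 3.4059,   |z_2| = 3.4059.
Moduli of all roots: 0.5768, 3.4059.
All moduli strictly greater than 1? No.
Verdict: Not stationary.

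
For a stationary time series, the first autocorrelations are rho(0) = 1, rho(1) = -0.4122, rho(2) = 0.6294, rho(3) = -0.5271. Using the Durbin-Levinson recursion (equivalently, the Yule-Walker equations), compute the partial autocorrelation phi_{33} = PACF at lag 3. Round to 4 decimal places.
\phi_{33} = -0.3180

The PACF at lag k is phi_{kk}, the last component of the solution
to the Yule-Walker system G_k phi = r_k where
  (G_k)_{ij} = rho(|i - j|), (r_k)_i = rho(i), i,j = 1..k.
Equivalently, Durbin-Levinson gives phi_{kk} iteratively:
  phi_{11} = rho(1)
  phi_{kk} = [rho(k) - sum_{j=1..k-1} phi_{k-1,j} rho(k-j)]
            / [1 - sum_{j=1..k-1} phi_{k-1,j} rho(j)],
  phi_{k,j} = phi_{k-1,j} - phi_{kk} phi_{k-1,k-j},  j = 1..k-1.
Step k = 1:
  phi_11 = rho(1) = -0.4122.
Step k = 2:
  phi_22 = [rho(2) - phi_11 rho(1)] / [1 - phi_11 rho(1)] = [0.6294 - (-0.4122)(-0.4122)] / [1 - (-0.4122)(-0.4122)]
         = 0.45949116 / 0.83009116 = 0.553543.
  Update: phi_21 = phi_11 - phi_22 phi_11 = -0.4122 - (0.553543)(-0.4122) = -0.18403.
Step k = 3:
  phi_33 = [rho(3) - phi_21 rho(2) - phi_22 rho(1)] / [1 - phi_21 rho(1) - phi_22 rho(2)]
    numerator   = -0.5271 - (-0.18403)(0.6294) - (0.553543)(-0.4122) = -0.18310136
    denominator = 1 - (-0.18403)(-0.4122) - (0.553543)(0.6294) = 0.57574304
  phi_33 = -0.18310136 / 0.57574304 = -0.318.
Therefore phi_{33} = -0.3180.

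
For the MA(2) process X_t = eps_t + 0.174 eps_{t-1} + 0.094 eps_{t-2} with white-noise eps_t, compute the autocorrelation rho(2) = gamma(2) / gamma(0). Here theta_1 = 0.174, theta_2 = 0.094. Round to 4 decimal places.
\rho(2) = 0.0905

For an MA(q) process with theta_0 = 1, the autocovariance is
  gamma(k) = sigma^2 * sum_{i=0..q-k} theta_i * theta_{i+k},
and rho(k) = gamma(k) / gamma(0). Sigma^2 cancels.
  numerator   = (1)*(0.094) = 0.094.
  denominator = (1)^2 + (0.174)^2 + (0.094)^2 = 1.039112.
  rho(2) = 0.094 / 1.039112 = 0.0905.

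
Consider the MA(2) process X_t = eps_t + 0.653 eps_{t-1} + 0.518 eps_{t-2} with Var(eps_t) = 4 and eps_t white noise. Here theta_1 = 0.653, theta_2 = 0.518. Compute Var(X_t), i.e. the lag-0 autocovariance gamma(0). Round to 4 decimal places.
\gamma(0) = 6.7789

For an MA(q) process X_t = eps_t + sum_i theta_i eps_{t-i} with
Var(eps_t) = sigma^2, the variance is
  gamma(0) = sigma^2 * (1 + sum_i theta_i^2).
  sum_i theta_i^2 = (0.653)^2 + (0.518)^2 = 0.426409 + 0.268324 = 0.694733.
  gamma(0) = 4 * (1 + 0.694733) = 4 * 1.694733 = 6.778932, which rounds to 6.7789.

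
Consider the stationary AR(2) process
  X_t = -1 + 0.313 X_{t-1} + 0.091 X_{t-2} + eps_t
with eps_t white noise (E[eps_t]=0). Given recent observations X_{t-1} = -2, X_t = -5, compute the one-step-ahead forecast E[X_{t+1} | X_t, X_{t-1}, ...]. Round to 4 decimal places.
E[X_{t+1} \mid \mathcal F_t] = -2.7470

For an AR(p) model X_t = c + sum_i phi_i X_{t-i} + eps_t, the
one-step-ahead conditional mean is
  E[X_{t+1} | X_t, ...] = c + sum_i phi_i X_{t+1-i}.
Substitute known values:
  E[X_{t+1} | ...] = -1 + (0.313) * (-5) + (0.091) * (-2)
                   = -2.7470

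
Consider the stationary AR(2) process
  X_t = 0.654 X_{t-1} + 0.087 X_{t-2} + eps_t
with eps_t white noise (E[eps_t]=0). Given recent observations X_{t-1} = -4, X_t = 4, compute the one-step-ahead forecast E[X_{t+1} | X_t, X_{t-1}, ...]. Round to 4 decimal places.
E[X_{t+1} \mid \mathcal F_t] = 2.2680

For an AR(p) model X_t = c + sum_i phi_i X_{t-i} + eps_t, the
one-step-ahead conditional mean is
  E[X_{t+1} | X_t, ...] = c + sum_i phi_i X_{t+1-i}.
Substitute known values:
  E[X_{t+1} | ...] = (0.654) * (4) + (0.087) * (-4)
                   = 2.2680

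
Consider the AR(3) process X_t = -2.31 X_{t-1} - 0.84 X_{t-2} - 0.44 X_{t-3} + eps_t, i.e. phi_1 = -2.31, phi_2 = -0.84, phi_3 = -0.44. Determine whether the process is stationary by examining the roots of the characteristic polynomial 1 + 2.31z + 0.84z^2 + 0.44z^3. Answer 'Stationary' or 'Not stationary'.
\text{Not stationary}

The AR(p) characteristic polynomial is P(z) = 1 + 2.31z + 0.84z^2 + 0.44z^3.
Stationarity requires all roots to lie outside the unit circle, i.e. |z| > 1 for every root.
Degree 3: look for a simple real root z0 first, then factor out (1 - z/z0) and solve the remaining quadratic.
Testing z0 = -0.5: P(-0.5) = 1 + (2.31)(-0.5) + (0.84)(-0.5)^2 + (0.44)(-0.5)^3
  = 1 + (-1.155) + (0.21) + (-0.055) = 0.  So z_0 = -0.5 is a root, |z_0| = 0.5.
Divide out the factor (1 + 2 z) = (1 - z/z0) (since 1/z0 = -2):
  P(z) = (1 + 2 z)(1 + (0.31) z + (0.22) z^2)
  [check: z-coef 0.31 - (-2) = 2.31; z^2-coef 0.22 - (-2)(0.31) = 0.84; z^3-coef -(-2)(0.22) = 0.44.]
Remaining roots from the quadratic factor 1 + (0.31) z + (0.22) z^2:
  Set 1 + (0.31) z + (0.22) z^2 = 0, i.e. a z^2 + b z + c = 0 with a = 0.22, b = 0.31, c = 1.
  Discriminant D = b^2 - 4ac = (0.31)^2 - 4*(0.22)*1 = 0.0961 - (0.88) = -0.7839.
  D < 0, so the roots are the complex-conjugate pair z = (-b +/- i sqrt(-D)) / (2a) = -0.7045 +/- 2.0122i.
  For a conjugate pair |z|^2 = z * conj(z) = (product of roots) = c/a = 1/(0.22) = 4.545455, so |z| = sqrt(4.545455) = 2.132 for both roots.
Moduli of all roots: 0.5000, 2.1320, 2.1320.
All moduli strictly greater than 1? No.
Verdict: Not stationary.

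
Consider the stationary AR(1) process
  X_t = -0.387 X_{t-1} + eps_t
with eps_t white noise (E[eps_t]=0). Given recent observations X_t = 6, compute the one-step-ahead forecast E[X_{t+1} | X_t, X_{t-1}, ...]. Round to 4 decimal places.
E[X_{t+1} \mid \mathcal F_t] = -2.3220

For an AR(p) model X_t = c + sum_i phi_i X_{t-i} + eps_t, the
one-step-ahead conditional mean is
  E[X_{t+1} | X_t, ...] = c + sum_i phi_i X_{t+1-i}.
Substitute known values:
  E[X_{t+1} | ...] = (-0.387) * (6)
                   = -2.3220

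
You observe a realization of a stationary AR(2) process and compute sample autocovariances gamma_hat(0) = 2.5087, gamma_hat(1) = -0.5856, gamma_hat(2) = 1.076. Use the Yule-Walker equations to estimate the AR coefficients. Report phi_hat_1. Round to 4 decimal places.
\hat\phi_{1} = -0.1410

The Yule-Walker equations for an AR(p) process read, in matrix form,
  Gamma_p phi = r_p,   with   (Gamma_p)_{ij} = gamma(|i - j|),
                       (r_p)_i = gamma(i),   i,j = 1..p.
Substitute the sample gammas (Toeplitz matrix and right-hand side of size 2):
  Gamma_p = [[2.5087, -0.5856], [-0.5856, 2.5087]]
  r_p     = [-0.5856, 1.076]
Written out:
  2.5087 phi_1 - 0.5856 phi_2 = -0.5856
  -0.5856 phi_1 + 2.5087 phi_2 = 1.076
Solve by Cramer's rule:
  det = gamma(0)^2 - gamma(1)^2 = (2.5087)^2 - (-0.5856)^2 = 6.29357569 - 0.34292736 = 5.95064833
  phi_hat_1 = [gamma(1) gamma(0) - gamma(1) gamma(2)] / det = [(-0.5856)(2.5087) - (-0.5856)(1.076)] / 5.95064833 = -0.83898912 / 5.95064833 = -0.141
  phi_hat_2 = [gamma(0) gamma(2) - gamma(1)^2] / det = [(2.5087)(1.076) - (-0.5856)^2] / 5.95064833 = 2.35643384 / 5.95064833 = 0.396
So phi_hat = [-0.1410, 0.3960].
Therefore phi_hat_1 = -0.1410.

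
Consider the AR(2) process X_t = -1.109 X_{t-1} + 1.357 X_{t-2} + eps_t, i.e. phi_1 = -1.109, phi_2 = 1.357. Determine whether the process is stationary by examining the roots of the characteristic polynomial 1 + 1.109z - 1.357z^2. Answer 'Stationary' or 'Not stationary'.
\text{Not stationary}

The AR(p) characteristic polynomial is P(z) = 1 + 1.109z - 1.357z^2.
Stationarity requires all roots to lie outside the unit circle, i.e. |z| > 1 for every root.
Set 1 + (1.109) z + (-1.357) z^2 = 0, i.e. a z^2 + b z + c = 0 with a = -1.357, b = 1.109, c = 1.
Discriminant D = b^2 - 4ac = (1.109)^2 - 4*(-1.357)*1 = 1.229881 - (-5.428) = 6.657881.
D >= 0, so the roots are real: z = (-b +/- sqrt(D)) / (2a) = (-1.109 +/- 2.580287) / (-2.714).
  z_1 = (-1.109 + 2.580287) / (-2.714) = -0.5421,   |z_1| = 0.5421.
  z_2 = (-1.109 - 2.580287) / (-2.714) = 1.3594,   |z_2| = 1.3594.
Moduli of all roots: 0.5421, 1.3594.
All moduli strictly greater than 1? No.
Verdict: Not stationary.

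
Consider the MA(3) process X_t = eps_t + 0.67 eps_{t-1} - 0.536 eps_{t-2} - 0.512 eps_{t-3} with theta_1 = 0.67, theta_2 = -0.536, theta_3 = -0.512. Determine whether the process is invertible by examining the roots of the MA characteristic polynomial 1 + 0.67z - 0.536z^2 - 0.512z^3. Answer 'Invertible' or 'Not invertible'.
\text{Invertible}

The MA(q) characteristic polynomial is P(z) = 1 + 0.67z - 0.536z^2 - 0.512z^3.
Invertibility requires all roots to lie outside the unit circle, i.e. |z| > 1 for every root.
Degree 3: look for a simple real root z0 first, then factor out (1 - z/z0) and solve the remaining quadratic.
Testing z0 = 1.25: P(1.25) = 1 + (0.67)(1.25) + (-0.536)(1.25)^2 + (-0.512)(1.25)^3
  = 1 + (0.8375) + (-0.8375) + (-1) = 0.  So z_0 = 1.25 is a root, |z_0| = 1.25.
Divide out the factor (1 - 0.8 z) = (1 - z/z0) (since 1/z0 = 0.8):
  P(z) = (1 - 0.8 z)(1 + (1.47) z + (0.64) z^2)
  [check: z-coef 1.47 - (0.8) = 0.67; z^2-coef 0.64 - (0.8)(1.47) = -0.536; z^3-coef -(0.8)(0.64) = -0.512.]
Remaining roots from the quadratic factor 1 + (1.47) z + (0.64) z^2:
  Set 1 + (1.47) z + (0.64) z^2 = 0, i.e. a z^2 + b z + c = 0 with a = 0.64, b = 1.47, c = 1.
  Discriminant D = b^2 - 4ac = (1.47)^2 - 4*(0.64)*1 = 2.1609 - (2.56) = -0.3991.
  D < 0, so the roots are the complex-conjugate pair z = (-b +/- i sqrt(-D)) / (2a) = -1.1484 +/- 0.4935i.
  For a conjugate pair |z|^2 = z * conj(z) = (product of roots) = c/a = 1/(0.64) = 1.5625, so |z| = sqrt(1.5625) = 1.25 for both roots.
Moduli of all roots: 1.2500, 1.2500, 1.2500.
All moduli strictly greater than 1? Yes.
Verdict: Invertible.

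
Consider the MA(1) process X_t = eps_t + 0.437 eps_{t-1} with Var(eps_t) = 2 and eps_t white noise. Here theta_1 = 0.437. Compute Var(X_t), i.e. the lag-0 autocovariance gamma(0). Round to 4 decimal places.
\gamma(0) = 2.3819

For an MA(q) process X_t = eps_t + sum_i theta_i eps_{t-i} with
Var(eps_t) = sigma^2, the variance is
  gamma(0) = sigma^2 * (1 + sum_i theta_i^2).
  sum_i theta_i^2 = (0.437)^2 = 0.190969.
  gamma(0) = 2 * (1 + 0.190969) = 2 * 1.190969 = 2.381938, which rounds to 2.3819.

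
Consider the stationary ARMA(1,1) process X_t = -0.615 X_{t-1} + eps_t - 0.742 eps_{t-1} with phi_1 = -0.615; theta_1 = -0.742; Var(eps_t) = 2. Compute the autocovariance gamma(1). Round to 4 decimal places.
\gamma(1) = -6.3568

Multiply the model equation by X_{t-k} and take expectations. With theta_0 = psi_0 = 1 and psi_j the MA(infinity) weights, this gives
  gamma(k) - sum_i phi_i gamma(k-i) = c_k,
  c_k = sigma^2 * sum_{j=k..q} theta_j psi_{j-k}   (c_k = 0 for k > q),
using gamma(-m) = gamma(m).
psi-weights needed (psi_j = theta_j + sum_i phi_i psi_{j-i}):
  psi_1 = theta_1 + phi_1 = -0.742 + (-0.615) = -1.357
Right-hand sides:
  c_0 = sigma^2 (1 + theta_1 psi_1) = 2 * (1 + (-0.742)(-1.357)) = 2 * 2.006894 = 4.013788
  c_1 = sigma^2 theta_1 = 2 * (-0.742) = -1.484
  c_2 = 0
Equations for k = 0 and k = 1 (AR order 1):
  gamma(0) = phi_1 gamma(1) + c_0
  gamma(1) = phi_1 gamma(0) + c_1
Substituting the second into the first: gamma(0) (1 - phi_1^2) = c_0 + phi_1 c_1, so
  gamma(0) = (c_0 + phi_1 c_1) / (1 - phi_1^2) = (4.013788 + (-0.615)(-1.484)) / (1 - (-0.615)^2) = 4.926448 / 0.621775 = 7.923201.
  gamma(1) = phi_1 gamma(0) + c_1 = (-0.615)(7.923201) + (-1.484) = -6.356768.
Therefore gamma(1) = -6.3568 (to 4 decimal places).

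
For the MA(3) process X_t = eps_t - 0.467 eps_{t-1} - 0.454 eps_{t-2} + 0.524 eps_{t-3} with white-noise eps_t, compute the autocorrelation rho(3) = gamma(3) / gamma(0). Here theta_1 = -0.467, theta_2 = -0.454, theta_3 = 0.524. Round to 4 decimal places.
\rho(3) = 0.3085

For an MA(q) process with theta_0 = 1, the autocovariance is
  gamma(k) = sigma^2 * sum_{i=0..q-k} theta_i * theta_{i+k},
and rho(k) = gamma(k) / gamma(0). Sigma^2 cancels.
  numerator   = (1)*(0.524) = 0.524.
  denominator = (1)^2 + (-0.467)^2 + (-0.454)^2 + (0.524)^2 = 1.698781.
  rho(3) = 0.524 / 1.698781 = 0.3085.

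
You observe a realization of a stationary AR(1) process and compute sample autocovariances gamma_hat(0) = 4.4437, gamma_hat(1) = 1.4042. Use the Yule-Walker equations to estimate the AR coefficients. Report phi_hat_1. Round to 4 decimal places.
\hat\phi_{1} = 0.3160

The Yule-Walker equations for an AR(p) process read, in matrix form,
  Gamma_p phi = r_p,   with   (Gamma_p)_{ij} = gamma(|i - j|),
                       (r_p)_i = gamma(i),   i,j = 1..p.
Substitute the sample gammas (Toeplitz matrix and right-hand side of size 1):
  Gamma_p = [[4.4437]]
  r_p     = [1.4042]
With p = 1 this is the single equation gamma(0) phi_1 = gamma(1):
  phi_hat_1 = gamma(1) / gamma(0) = 1.4042 / 4.4437 = 0.3160.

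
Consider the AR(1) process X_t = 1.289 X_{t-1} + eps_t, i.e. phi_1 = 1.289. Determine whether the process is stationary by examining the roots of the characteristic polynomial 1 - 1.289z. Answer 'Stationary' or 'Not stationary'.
\text{Not stationary}

The AR(p) characteristic polynomial is P(z) = 1 - 1.289z.
Stationarity requires all roots to lie outside the unit circle, i.e. |z| > 1 for every root.
This is linear in z: 1 + (-1.289) z = 0  =>  z = -1/(-1.289) = 0.775795,  |z| = 0.775795.
Moduli of all roots: 0.7758.
All moduli strictly greater than 1? No.
Verdict: Not stationary.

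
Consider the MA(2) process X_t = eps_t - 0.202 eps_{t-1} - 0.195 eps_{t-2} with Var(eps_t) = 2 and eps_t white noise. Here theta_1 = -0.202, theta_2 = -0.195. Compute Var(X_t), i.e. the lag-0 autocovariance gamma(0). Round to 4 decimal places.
\gamma(0) = 2.1577

For an MA(q) process X_t = eps_t + sum_i theta_i eps_{t-i} with
Var(eps_t) = sigma^2, the variance is
  gamma(0) = sigma^2 * (1 + sum_i theta_i^2).
  sum_i theta_i^2 = (-0.202)^2 + (-0.195)^2 = 0.040804 + 0.038025 = 0.078829.
  gamma(0) = 2 * (1 + 0.078829) = 2 * 1.078829 = 2.157658, which rounds to 2.1577.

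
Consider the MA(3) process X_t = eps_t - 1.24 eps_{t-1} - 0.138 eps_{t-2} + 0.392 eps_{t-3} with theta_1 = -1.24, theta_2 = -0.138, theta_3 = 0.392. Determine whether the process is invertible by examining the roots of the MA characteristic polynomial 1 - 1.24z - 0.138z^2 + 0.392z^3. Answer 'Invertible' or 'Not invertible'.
\text{Invertible}

The MA(q) characteristic polynomial is P(z) = 1 - 1.24z - 0.138z^2 + 0.392z^3.
Invertibility requires all roots to lie outside the unit circle, i.e. |z| > 1 for every root.
Degree 3: look for a simple real root z0 first, then factor out (1 - z/z0) and solve the remaining quadratic.
Testing z0 = 1.25: P(1.25) = 1 + (-1.24)(1.25) + (-0.138)(1.25)^2 + (0.392)(1.25)^3
  = 1 + (-1.55) + (-0.215625) + (0.765625) = 0.  So z_0 = 1.25 is a root, |z_0| = 1.25.
Divide out the factor (1 - 0.8 z) = (1 - z/z0) (since 1/z0 = 0.8):
  P(z) = (1 - 0.8 z)(1 + (-0.44) z + (-0.49) z^2)
  [check: z-coef -0.44 - (0.8) = -1.24; z^2-coef -0.49 - (0.8)(-0.44) = -0.138; z^3-coef -(0.8)(-0.49) = 0.392.]
Remaining roots from the quadratic factor 1 + (-0.44) z + (-0.49) z^2:
  Set 1 + (-0.44) z + (-0.49) z^2 = 0, i.e. a z^2 + b z + c = 0 with a = -0.49, b = -0.44, c = 1.
  Discriminant D = b^2 - 4ac = (-0.44)^2 - 4*(-0.49)*1 = 0.1936 - (-1.96) = 2.1536.
  D >= 0, so the roots are real: z = (-b +/- sqrt(D)) / (2a) = (0.44 +/- 1.467515) / (-0.98).
    z_1 = (0.44 + 1.467515) / (-0.98) = -1.9464,   |z_1| = 1.9464.
    z_2 = (0.44 - 1.467515) / (-0.98) = 1.0485,   |z_2| = 1.0485.
Moduli of all roots: 1.2500, 1.9464, 1.0485.
All moduli strictly greater than 1? Yes.
Verdict: Invertible.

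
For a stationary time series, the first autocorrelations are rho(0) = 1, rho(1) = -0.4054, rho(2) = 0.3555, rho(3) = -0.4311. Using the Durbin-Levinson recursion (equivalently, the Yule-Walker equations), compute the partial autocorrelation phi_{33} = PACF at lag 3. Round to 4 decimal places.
\phi_{33} = -0.2869

The PACF at lag k is phi_{kk}, the last component of the solution
to the Yule-Walker system G_k phi = r_k where
  (G_k)_{ij} = rho(|i - j|), (r_k)_i = rho(i), i,j = 1..k.
Equivalently, Durbin-Levinson gives phi_{kk} iteratively:
  phi_{11} = rho(1)
  phi_{kk} = [rho(k) - sum_{j=1..k-1} phi_{k-1,j} rho(k-j)]
            / [1 - sum_{j=1..k-1} phi_{k-1,j} rho(j)],
  phi_{k,j} = phi_{k-1,j} - phi_{kk} phi_{k-1,k-j},  j = 1..k-1.
Step k = 1:
  phi_11 = rho(1) = -0.4054.
Step k = 2:
  phi_22 = [rho(2) - phi_11 rho(1)] / [1 - phi_11 rho(1)] = [0.3555 - (-0.4054)(-0.4054)] / [1 - (-0.4054)(-0.4054)]
         = 0.19115084 / 0.83565084 = 0.228745.
  Update: phi_21 = phi_11 - phi_22 phi_11 = -0.4054 - (0.228745)(-0.4054) = -0.312667.
Step k = 3:
  phi_33 = [rho(3) - phi_21 rho(2) - phi_22 rho(1)] / [1 - phi_21 rho(1) - phi_22 rho(2)]
    numerator   = -0.4311 - (-0.312667)(0.3555) - (0.228745)(-0.4054) = -0.22721377
    denominator = 1 - (-0.312667)(-0.4054) - (0.228745)(0.3555) = 0.79192607
  phi_33 = -0.22721377 / 0.79192607 = -0.2869.
Therefore phi_{33} = -0.2869.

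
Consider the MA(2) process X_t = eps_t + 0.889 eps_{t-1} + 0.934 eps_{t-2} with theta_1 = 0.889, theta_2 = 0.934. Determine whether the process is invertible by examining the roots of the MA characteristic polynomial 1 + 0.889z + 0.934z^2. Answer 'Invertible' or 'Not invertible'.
\text{Invertible}

The MA(q) characteristic polynomial is P(z) = 1 + 0.889z + 0.934z^2.
Invertibility requires all roots to lie outside the unit circle, i.e. |z| > 1 for every root.
Set 1 + (0.889) z + (0.934) z^2 = 0, i.e. a z^2 + b z + c = 0 with a = 0.934, b = 0.889, c = 1.
Discriminant D = b^2 - 4ac = (0.889)^2 - 4*(0.934)*1 = 0.790321 - (3.736) = -2.945679.
D < 0, so the roots are the complex-conjugate pair z = (-b +/- i sqrt(-D)) / (2a) = -0.4759 +/- 0.9188i.
For a conjugate pair |z|^2 = z * conj(z) = (product of roots) = c/a = 1/(0.934) = 1.070664, so |z| = sqrt(1.070664) = 1.0347 for both roots.
Moduli of all roots: 1.0347, 1.0347.
All moduli strictly greater than 1? Yes.
Verdict: Invertible.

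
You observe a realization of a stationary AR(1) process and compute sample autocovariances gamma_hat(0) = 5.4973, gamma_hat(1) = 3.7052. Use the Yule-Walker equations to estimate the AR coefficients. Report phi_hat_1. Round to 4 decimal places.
\hat\phi_{1} = 0.6740

The Yule-Walker equations for an AR(p) process read, in matrix form,
  Gamma_p phi = r_p,   with   (Gamma_p)_{ij} = gamma(|i - j|),
                       (r_p)_i = gamma(i),   i,j = 1..p.
Substitute the sample gammas (Toeplitz matrix and right-hand side of size 1):
  Gamma_p = [[5.4973]]
  r_p     = [3.7052]
With p = 1 this is the single equation gamma(0) phi_1 = gamma(1):
  phi_hat_1 = gamma(1) / gamma(0) = 3.7052 / 5.4973 = 0.6740.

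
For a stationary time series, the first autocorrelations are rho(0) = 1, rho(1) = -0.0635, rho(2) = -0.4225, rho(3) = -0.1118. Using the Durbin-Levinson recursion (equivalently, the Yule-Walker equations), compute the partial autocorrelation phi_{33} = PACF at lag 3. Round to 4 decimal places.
\phi_{33} = -0.2180

The PACF at lag k is phi_{kk}, the last component of the solution
to the Yule-Walker system G_k phi = r_k where
  (G_k)_{ij} = rho(|i - j|), (r_k)_i = rho(i), i,j = 1..k.
Equivalently, Durbin-Levinson gives phi_{kk} iteratively:
  phi_{11} = rho(1)
  phi_{kk} = [rho(k) - sum_{j=1..k-1} phi_{k-1,j} rho(k-j)]
            / [1 - sum_{j=1..k-1} phi_{k-1,j} rho(j)],
  phi_{k,j} = phi_{k-1,j} - phi_{kk} phi_{k-1,k-j},  j = 1..k-1.
Step k = 1:
  phi_11 = rho(1) = -0.0635.
Step k = 2:
  phi_22 = [rho(2) - phi_11 rho(1)] / [1 - phi_11 rho(1)] = [-0.4225 - (-0.0635)(-0.0635)] / [1 - (-0.0635)(-0.0635)]
         = -0.42653225 / 0.99596775 = -0.428259.
  Update: phi_21 = phi_11 - phi_22 phi_11 = -0.0635 - (-0.428259)(-0.0635) = -0.090694.
Step k = 3:
  phi_33 = [rho(3) - phi_21 rho(2) - phi_22 rho(1)] / [1 - phi_21 rho(1) - phi_22 rho(2)]
    numerator   = -0.1118 - (-0.090694)(-0.4225) - (-0.428259)(-0.0635) = -0.17731286
    denominator = 1 - (-0.090694)(-0.0635) - (-0.428259)(-0.4225) = 0.81330143
  phi_33 = -0.17731286 / 0.81330143 = -0.218.
Therefore phi_{33} = -0.2180.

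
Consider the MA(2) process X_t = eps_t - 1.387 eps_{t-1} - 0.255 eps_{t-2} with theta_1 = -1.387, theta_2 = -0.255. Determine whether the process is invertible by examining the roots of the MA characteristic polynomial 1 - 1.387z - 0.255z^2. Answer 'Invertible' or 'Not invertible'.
\text{Not invertible}

The MA(q) characteristic polynomial is P(z) = 1 - 1.387z - 0.255z^2.
Invertibility requires all roots to lie outside the unit circle, i.e. |z| > 1 for every root.
Set 1 + (-1.387) z + (-0.255) z^2 = 0, i.e. a z^2 + b z + c = 0 with a = -0.255, b = -1.387, c = 1.
Discriminant D = b^2 - 4ac = (-1.387)^2 - 4*(-0.255)*1 = 1.923769 - (-1.02) = 2.943769.
D >= 0, so the roots are real: z = (-b +/- sqrt(D)) / (2a) = (1.387 +/- 1.715742) / (-0.51).
  z_1 = (1.387 + 1.715742) / (-0.51) = -6.0838,   |z_1| = 6.0838.
  z_2 = (1.387 - 1.715742) / (-0.51) = 0.6446,   |z_2| = 0.6446.
Moduli of all roots: 6.0838, 0.6446.
All moduli strictly greater than 1? No.
Verdict: Not invertible.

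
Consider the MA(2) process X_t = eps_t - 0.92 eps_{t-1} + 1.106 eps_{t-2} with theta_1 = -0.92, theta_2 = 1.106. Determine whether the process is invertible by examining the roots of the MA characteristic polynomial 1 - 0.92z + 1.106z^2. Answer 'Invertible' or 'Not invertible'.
\text{Not invertible}

The MA(q) characteristic polynomial is P(z) = 1 - 0.92z + 1.106z^2.
Invertibility requires all roots to lie outside the unit circle, i.e. |z| > 1 for every root.
Set 1 + (-0.92) z + (1.106) z^2 = 0, i.e. a z^2 + b z + c = 0 with a = 1.106, b = -0.92, c = 1.
Discriminant D = b^2 - 4ac = (-0.92)^2 - 4*(1.106)*1 = 0.8464 - (4.424) = -3.5776.
D < 0, so the roots are the complex-conjugate pair z = (-b +/- i sqrt(-D)) / (2a) = 0.4159 +/- 0.8551i.
For a conjugate pair |z|^2 = z * conj(z) = (product of roots) = c/a = 1/(1.106) = 0.904159, so |z| = sqrt(0.904159) = 0.9509 for both roots.
Moduli of all roots: 0.9509, 0.9509.
All moduli strictly greater than 1? No.
Verdict: Not invertible.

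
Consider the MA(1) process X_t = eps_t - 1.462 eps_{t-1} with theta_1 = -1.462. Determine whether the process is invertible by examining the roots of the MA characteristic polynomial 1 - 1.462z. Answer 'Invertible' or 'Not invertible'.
\text{Not invertible}

The MA(q) characteristic polynomial is P(z) = 1 - 1.462z.
Invertibility requires all roots to lie outside the unit circle, i.e. |z| > 1 for every root.
This is linear in z: 1 + (-1.462) z = 0  =>  z = -1/(-1.462) = 0.683995,  |z| = 0.683995.
Moduli of all roots: 0.6840.
All moduli strictly greater than 1? No.
Verdict: Not invertible.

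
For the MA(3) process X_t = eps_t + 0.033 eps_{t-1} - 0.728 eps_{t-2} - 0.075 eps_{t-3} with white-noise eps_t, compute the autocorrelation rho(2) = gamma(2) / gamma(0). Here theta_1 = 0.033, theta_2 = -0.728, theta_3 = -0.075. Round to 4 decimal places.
\rho(2) = -0.4754

For an MA(q) process with theta_0 = 1, the autocovariance is
  gamma(k) = sigma^2 * sum_{i=0..q-k} theta_i * theta_{i+k},
and rho(k) = gamma(k) / gamma(0). Sigma^2 cancels.
  numerator   = (1)*(-0.728) + (0.033)*(-0.075) = -0.730475.
  denominator = (1)^2 + (0.033)^2 + (-0.728)^2 + (-0.075)^2 = 1.536698.
  rho(2) = -0.730475 / 1.536698 = -0.4754.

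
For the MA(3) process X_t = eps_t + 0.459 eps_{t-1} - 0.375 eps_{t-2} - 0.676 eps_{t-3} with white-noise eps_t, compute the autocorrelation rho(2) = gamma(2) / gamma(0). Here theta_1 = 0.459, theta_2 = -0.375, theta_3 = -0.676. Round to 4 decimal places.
\rho(2) = -0.3790

For an MA(q) process with theta_0 = 1, the autocovariance is
  gamma(k) = sigma^2 * sum_{i=0..q-k} theta_i * theta_{i+k},
and rho(k) = gamma(k) / gamma(0). Sigma^2 cancels.
  numerator   = (1)*(-0.375) + (0.459)*(-0.676) = -0.685284.
  denominator = (1)^2 + (0.459)^2 + (-0.375)^2 + (-0.676)^2 = 1.808282.
  rho(2) = -0.685284 / 1.808282 = -0.3790.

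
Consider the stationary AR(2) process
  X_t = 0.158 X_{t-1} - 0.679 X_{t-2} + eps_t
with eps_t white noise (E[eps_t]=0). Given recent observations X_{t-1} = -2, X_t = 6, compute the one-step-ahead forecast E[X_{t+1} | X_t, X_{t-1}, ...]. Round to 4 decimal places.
E[X_{t+1} \mid \mathcal F_t] = 2.3060

For an AR(p) model X_t = c + sum_i phi_i X_{t-i} + eps_t, the
one-step-ahead conditional mean is
  E[X_{t+1} | X_t, ...] = c + sum_i phi_i X_{t+1-i}.
Substitute known values:
  E[X_{t+1} | ...] = (0.158) * (6) + (-0.679) * (-2)
                   = 2.3060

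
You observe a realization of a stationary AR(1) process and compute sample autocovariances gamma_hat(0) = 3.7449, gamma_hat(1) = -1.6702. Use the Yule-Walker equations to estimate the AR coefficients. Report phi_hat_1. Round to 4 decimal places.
\hat\phi_{1} = -0.4460

The Yule-Walker equations for an AR(p) process read, in matrix form,
  Gamma_p phi = r_p,   with   (Gamma_p)_{ij} = gamma(|i - j|),
                       (r_p)_i = gamma(i),   i,j = 1..p.
Substitute the sample gammas (Toeplitz matrix and right-hand side of size 1):
  Gamma_p = [[3.7449]]
  r_p     = [-1.6702]
With p = 1 this is the single equation gamma(0) phi_1 = gamma(1):
  phi_hat_1 = gamma(1) / gamma(0) = -1.6702 / 3.7449 = -0.4460.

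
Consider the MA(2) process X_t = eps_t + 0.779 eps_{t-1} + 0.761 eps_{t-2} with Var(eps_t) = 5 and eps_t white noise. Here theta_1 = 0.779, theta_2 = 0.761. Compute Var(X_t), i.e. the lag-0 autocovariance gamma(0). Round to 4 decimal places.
\gamma(0) = 10.9298

For an MA(q) process X_t = eps_t + sum_i theta_i eps_{t-i} with
Var(eps_t) = sigma^2, the variance is
  gamma(0) = sigma^2 * (1 + sum_i theta_i^2).
  sum_i theta_i^2 = (0.779)^2 + (0.761)^2 = 0.606841 + 0.579121 = 1.185962.
  gamma(0) = 5 * (1 + 1.185962) = 5 * 2.185962 = 10.92981, which rounds to 10.9298.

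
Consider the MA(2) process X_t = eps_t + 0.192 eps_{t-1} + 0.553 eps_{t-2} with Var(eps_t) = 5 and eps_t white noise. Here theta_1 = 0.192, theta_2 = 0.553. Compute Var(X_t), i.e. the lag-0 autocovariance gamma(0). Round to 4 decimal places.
\gamma(0) = 6.7134

For an MA(q) process X_t = eps_t + sum_i theta_i eps_{t-i} with
Var(eps_t) = sigma^2, the variance is
  gamma(0) = sigma^2 * (1 + sum_i theta_i^2).
  sum_i theta_i^2 = (0.192)^2 + (0.553)^2 = 0.036864 + 0.305809 = 0.342673.
  gamma(0) = 5 * (1 + 0.342673) = 5 * 1.342673 = 6.713365, which rounds to 6.7134.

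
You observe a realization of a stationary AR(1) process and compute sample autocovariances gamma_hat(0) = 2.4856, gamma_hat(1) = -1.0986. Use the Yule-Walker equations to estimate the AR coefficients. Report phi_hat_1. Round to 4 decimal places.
\hat\phi_{1} = -0.4420

The Yule-Walker equations for an AR(p) process read, in matrix form,
  Gamma_p phi = r_p,   with   (Gamma_p)_{ij} = gamma(|i - j|),
                       (r_p)_i = gamma(i),   i,j = 1..p.
Substitute the sample gammas (Toeplitz matrix and right-hand side of size 1):
  Gamma_p = [[2.4856]]
  r_p     = [-1.0986]
With p = 1 this is the single equation gamma(0) phi_1 = gamma(1):
  phi_hat_1 = gamma(1) / gamma(0) = -1.0986 / 2.4856 = -0.4420.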